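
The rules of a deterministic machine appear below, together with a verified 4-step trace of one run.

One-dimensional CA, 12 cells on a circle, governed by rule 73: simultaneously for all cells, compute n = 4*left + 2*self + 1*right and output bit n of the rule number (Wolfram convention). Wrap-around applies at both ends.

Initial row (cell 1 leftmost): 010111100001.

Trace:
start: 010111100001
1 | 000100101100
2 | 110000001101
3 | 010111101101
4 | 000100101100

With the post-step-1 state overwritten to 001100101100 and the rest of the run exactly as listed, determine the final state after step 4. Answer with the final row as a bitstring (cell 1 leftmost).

state after step 1 := 001100101100
2 | 101100001101
3 | 101101101101
4 | 101101101101

101101101101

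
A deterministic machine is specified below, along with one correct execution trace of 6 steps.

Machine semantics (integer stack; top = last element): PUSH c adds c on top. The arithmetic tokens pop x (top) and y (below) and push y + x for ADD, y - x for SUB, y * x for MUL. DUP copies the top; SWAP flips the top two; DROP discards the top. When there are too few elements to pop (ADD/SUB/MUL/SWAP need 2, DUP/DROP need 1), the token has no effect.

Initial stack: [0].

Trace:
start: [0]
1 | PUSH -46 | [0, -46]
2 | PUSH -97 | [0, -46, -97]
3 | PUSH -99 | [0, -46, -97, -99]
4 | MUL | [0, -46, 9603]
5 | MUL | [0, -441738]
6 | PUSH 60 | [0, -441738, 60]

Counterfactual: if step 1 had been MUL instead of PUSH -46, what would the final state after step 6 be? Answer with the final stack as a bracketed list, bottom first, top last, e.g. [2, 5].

(re-executing from step 1 with the substitution; state before step 1: [0])
1 | MUL | [0]
2 | PUSH -97 | [0, -97]
3 | PUSH -99 | [0, -97, -99]
4 | MUL | [0, 9603]
5 | MUL | [0]
6 | PUSH 60 | [0, 60]

[0, 60]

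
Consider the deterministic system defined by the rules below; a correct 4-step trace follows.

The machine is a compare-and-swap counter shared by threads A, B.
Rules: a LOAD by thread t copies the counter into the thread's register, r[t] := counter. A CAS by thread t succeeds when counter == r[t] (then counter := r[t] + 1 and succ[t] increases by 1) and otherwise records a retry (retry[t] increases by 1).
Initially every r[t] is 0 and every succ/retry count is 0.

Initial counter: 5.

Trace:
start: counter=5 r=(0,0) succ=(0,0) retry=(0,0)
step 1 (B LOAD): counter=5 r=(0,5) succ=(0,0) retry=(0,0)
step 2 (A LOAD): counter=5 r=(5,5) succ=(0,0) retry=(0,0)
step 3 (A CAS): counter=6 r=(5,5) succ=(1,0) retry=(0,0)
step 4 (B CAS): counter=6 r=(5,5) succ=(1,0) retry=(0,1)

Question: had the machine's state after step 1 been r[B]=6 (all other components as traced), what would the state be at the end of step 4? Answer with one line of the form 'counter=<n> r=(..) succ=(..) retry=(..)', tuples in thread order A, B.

state after step 1 := counter=5 r=(0,6) succ=(0,0) retry=(0,0)
step 2 (A LOAD): counter=5 r=(5,6) succ=(0,0) retry=(0,0)
step 3 (A CAS): counter=6 r=(5,6) succ=(1,0) retry=(0,0)
step 4 (B CAS): counter=7 r=(5,6) succ=(1,1) retry=(0,0)

counter=7 r=(5,6) succ=(1,1) retry=(0,0)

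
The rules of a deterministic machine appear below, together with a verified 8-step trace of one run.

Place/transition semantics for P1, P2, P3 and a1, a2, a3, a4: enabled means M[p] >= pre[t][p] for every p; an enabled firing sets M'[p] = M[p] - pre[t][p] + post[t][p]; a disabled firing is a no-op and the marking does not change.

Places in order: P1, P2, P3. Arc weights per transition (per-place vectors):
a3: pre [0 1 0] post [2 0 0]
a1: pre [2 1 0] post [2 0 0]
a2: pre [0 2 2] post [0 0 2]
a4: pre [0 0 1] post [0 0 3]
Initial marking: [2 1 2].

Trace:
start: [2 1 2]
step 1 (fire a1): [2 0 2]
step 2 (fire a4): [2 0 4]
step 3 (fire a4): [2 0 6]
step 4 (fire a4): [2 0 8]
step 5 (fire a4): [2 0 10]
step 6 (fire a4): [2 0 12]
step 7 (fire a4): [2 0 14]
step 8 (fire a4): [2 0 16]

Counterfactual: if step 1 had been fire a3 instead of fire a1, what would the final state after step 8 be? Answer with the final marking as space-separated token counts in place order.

(re-executing from step 1 with the substitution; state before step 1: [2 1 2])
step 1 (fire a3): [4 0 2]
step 2 (fire a4): [4 0 4]
step 3 (fire a4): [4 0 6]
step 4 (fire a4): [4 0 8]
step 5 (fire a4): [4 0 10]
step 6 (fire a4): [4 0 12]
step 7 (fire a4): [4 0 14]
step 8 (fire a4): [4 0 16]

4 0 16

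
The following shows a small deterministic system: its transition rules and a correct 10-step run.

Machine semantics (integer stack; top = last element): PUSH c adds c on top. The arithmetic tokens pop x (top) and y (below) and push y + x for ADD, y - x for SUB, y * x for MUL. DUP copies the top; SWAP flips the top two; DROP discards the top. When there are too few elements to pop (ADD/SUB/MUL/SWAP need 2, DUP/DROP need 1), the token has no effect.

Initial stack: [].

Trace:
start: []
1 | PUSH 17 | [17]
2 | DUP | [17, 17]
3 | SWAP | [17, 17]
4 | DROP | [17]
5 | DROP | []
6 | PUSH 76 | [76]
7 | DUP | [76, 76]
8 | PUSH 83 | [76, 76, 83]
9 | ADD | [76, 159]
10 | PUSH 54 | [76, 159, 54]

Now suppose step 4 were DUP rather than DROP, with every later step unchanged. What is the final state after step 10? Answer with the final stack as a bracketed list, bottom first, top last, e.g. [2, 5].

[17, 17, 76, 159, 54]

(re-executing from step 4 with the substitution; state before step 4: [17, 17])
4 | DUP | [17, 17, 17]
5 | DROP | [17, 17]
6 | PUSH 76 | [17, 17, 76]
7 | DUP | [17, 17, 76, 76]
8 | PUSH 83 | [17, 17, 76, 76, 83]
9 | ADD | [17, 17, 76, 159]
10 | PUSH 54 | [17, 17, 76, 159, 54]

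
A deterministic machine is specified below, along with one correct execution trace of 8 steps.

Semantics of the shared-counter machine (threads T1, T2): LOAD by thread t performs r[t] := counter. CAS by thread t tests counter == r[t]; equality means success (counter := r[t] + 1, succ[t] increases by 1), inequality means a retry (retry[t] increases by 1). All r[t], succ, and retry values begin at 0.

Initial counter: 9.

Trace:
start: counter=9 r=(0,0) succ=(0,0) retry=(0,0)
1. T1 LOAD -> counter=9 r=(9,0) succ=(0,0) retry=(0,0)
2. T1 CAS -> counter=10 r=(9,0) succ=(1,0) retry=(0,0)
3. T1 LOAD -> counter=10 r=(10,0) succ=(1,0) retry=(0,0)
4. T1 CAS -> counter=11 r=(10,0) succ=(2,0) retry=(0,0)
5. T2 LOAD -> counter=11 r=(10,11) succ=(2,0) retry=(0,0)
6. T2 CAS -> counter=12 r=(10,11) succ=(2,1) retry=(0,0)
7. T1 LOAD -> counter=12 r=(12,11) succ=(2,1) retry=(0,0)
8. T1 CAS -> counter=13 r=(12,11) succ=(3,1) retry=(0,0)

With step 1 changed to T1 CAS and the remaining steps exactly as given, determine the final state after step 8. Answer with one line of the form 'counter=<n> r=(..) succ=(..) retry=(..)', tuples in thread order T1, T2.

counter=12 r=(11,10) succ=(2,1) retry=(2,0)

(re-executing from step 1 with the substitution; state before step 1: counter=9 r=(0,0) succ=(0,0) retry=(0,0))
1. T1 CAS -> counter=9 r=(0,0) succ=(0,0) retry=(1,0)
2. T1 CAS -> counter=9 r=(0,0) succ=(0,0) retry=(2,0)
3. T1 LOAD -> counter=9 r=(9,0) succ=(0,0) retry=(2,0)
4. T1 CAS -> counter=10 r=(9,0) succ=(1,0) retry=(2,0)
5. T2 LOAD -> counter=10 r=(9,10) succ=(1,0) retry=(2,0)
6. T2 CAS -> counter=11 r=(9,10) succ=(1,1) retry=(2,0)
7. T1 LOAD -> counter=11 r=(11,10) succ=(1,1) retry=(2,0)
8. T1 CAS -> counter=12 r=(11,10) succ=(2,1) retry=(2,0)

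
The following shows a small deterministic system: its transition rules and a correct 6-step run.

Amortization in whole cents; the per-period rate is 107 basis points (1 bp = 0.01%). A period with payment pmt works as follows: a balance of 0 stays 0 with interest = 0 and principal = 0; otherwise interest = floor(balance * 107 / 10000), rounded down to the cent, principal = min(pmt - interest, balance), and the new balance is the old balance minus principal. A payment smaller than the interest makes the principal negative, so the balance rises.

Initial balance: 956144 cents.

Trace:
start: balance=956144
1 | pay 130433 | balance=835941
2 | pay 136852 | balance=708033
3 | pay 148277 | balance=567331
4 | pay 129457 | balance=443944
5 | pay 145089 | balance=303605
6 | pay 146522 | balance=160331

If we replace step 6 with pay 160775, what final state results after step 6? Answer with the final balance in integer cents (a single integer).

146078

(re-executing from step 6 with the substitution; state before step 6: balance=303605)
6 | pay 160775 | balance=146078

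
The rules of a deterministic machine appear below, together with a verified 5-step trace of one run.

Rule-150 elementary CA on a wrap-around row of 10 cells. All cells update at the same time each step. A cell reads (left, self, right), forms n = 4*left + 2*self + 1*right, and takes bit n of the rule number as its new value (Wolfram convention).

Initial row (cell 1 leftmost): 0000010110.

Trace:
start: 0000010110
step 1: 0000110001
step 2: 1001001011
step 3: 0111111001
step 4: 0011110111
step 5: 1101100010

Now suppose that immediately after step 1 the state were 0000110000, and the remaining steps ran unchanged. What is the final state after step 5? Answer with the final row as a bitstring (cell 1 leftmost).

state after step 1 := 0000110000
step 2: 0001001000
step 3: 0011111100
step 4: 0101111010
step 5: 1100110011

1100110011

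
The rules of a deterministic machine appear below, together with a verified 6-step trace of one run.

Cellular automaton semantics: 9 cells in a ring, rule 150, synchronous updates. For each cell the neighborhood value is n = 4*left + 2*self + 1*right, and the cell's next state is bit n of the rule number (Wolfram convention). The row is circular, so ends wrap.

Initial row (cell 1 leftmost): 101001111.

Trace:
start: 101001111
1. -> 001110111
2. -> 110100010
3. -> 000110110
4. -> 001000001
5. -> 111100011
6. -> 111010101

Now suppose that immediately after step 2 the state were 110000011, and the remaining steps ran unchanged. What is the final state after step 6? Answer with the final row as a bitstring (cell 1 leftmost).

111000111

state after step 2 := 110000011
3. -> 101000101
4. -> 001101100
5. -> 010000010
6. -> 111000111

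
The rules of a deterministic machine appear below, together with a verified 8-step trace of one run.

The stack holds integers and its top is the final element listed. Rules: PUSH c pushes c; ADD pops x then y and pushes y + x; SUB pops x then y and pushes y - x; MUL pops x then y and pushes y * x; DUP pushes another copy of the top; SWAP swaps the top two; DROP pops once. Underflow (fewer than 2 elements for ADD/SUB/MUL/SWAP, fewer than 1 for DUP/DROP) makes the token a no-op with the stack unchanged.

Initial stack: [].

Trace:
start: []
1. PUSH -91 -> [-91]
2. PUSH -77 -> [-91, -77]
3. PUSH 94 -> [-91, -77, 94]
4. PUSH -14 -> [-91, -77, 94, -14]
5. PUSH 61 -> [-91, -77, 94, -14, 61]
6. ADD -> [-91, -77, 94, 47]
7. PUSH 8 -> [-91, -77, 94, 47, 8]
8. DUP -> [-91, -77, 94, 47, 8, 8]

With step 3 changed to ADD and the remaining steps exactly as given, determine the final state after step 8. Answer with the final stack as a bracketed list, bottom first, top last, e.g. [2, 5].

[-168, 47, 8, 8]

(re-executing from step 3 with the substitution; state before step 3: [-91, -77])
3. ADD -> [-168]
4. PUSH -14 -> [-168, -14]
5. PUSH 61 -> [-168, -14, 61]
6. ADD -> [-168, 47]
7. PUSH 8 -> [-168, 47, 8]
8. DUP -> [-168, 47, 8, 8]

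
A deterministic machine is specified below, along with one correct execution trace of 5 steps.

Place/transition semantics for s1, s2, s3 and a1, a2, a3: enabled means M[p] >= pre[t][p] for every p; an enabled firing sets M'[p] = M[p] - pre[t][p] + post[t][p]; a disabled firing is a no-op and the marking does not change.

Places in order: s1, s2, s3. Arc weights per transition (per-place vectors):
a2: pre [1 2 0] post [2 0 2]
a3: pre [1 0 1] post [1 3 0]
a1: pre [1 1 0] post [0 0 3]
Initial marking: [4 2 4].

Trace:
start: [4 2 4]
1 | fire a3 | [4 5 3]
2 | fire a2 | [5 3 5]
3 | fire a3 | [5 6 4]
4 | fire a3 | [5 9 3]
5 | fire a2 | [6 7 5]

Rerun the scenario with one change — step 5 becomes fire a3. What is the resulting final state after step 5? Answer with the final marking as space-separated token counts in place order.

(re-executing from step 5 with the substitution; state before step 5: [5 9 3])
5 | fire a3 | [5 12 2]

5 12 2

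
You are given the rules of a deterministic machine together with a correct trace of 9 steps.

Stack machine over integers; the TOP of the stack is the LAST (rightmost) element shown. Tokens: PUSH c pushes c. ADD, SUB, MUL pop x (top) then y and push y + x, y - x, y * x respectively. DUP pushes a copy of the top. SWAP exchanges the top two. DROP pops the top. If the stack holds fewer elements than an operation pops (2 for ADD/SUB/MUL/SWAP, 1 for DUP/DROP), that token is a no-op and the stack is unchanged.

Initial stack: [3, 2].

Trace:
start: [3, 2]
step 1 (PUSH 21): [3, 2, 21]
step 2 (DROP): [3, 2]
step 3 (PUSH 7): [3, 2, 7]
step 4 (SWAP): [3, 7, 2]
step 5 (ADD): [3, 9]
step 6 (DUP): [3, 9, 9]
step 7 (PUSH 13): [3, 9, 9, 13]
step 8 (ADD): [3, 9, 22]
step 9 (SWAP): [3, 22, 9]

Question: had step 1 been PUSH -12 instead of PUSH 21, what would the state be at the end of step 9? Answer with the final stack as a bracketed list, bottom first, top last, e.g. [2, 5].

(re-executing from step 1 with the substitution; state before step 1: [3, 2])
step 1 (PUSH -12): [3, 2, -12]
step 2 (DROP): [3, 2]
step 3 (PUSH 7): [3, 2, 7]
step 4 (SWAP): [3, 7, 2]
step 5 (ADD): [3, 9]
step 6 (DUP): [3, 9, 9]
step 7 (PUSH 13): [3, 9, 9, 13]
step 8 (ADD): [3, 9, 22]
step 9 (SWAP): [3, 22, 9]

[3, 22, 9]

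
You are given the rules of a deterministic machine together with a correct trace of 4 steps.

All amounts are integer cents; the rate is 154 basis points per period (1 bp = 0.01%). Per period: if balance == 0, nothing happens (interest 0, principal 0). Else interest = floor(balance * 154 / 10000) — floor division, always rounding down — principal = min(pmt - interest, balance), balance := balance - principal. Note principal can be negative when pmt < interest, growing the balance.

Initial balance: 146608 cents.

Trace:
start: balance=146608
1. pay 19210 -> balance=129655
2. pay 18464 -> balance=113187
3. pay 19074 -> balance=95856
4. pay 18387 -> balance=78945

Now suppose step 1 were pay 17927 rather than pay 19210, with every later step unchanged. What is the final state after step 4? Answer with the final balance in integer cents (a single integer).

80288

(re-executing from step 1 with the substitution; state before step 1: balance=146608)
1. pay 17927 -> balance=130938
2. pay 18464 -> balance=114490
3. pay 19074 -> balance=97179
4. pay 18387 -> balance=80288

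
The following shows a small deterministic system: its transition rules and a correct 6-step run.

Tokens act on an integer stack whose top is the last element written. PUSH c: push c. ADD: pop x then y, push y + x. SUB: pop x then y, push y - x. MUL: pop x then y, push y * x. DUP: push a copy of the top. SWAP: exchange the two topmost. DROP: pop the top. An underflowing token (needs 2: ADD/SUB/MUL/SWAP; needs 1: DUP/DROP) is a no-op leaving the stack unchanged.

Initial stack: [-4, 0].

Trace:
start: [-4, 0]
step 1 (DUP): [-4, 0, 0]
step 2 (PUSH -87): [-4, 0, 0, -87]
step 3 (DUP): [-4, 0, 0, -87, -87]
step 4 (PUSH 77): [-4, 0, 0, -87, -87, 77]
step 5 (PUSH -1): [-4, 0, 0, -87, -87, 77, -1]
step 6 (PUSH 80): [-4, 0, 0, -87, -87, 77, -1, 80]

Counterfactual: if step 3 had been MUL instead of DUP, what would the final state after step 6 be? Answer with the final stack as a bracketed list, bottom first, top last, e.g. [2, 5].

[-4, 0, 0, 77, -1, 80]

(re-executing from step 3 with the substitution; state before step 3: [-4, 0, 0, -87])
step 3 (MUL): [-4, 0, 0]
step 4 (PUSH 77): [-4, 0, 0, 77]
step 5 (PUSH -1): [-4, 0, 0, 77, -1]
step 6 (PUSH 80): [-4, 0, 0, 77, -1, 80]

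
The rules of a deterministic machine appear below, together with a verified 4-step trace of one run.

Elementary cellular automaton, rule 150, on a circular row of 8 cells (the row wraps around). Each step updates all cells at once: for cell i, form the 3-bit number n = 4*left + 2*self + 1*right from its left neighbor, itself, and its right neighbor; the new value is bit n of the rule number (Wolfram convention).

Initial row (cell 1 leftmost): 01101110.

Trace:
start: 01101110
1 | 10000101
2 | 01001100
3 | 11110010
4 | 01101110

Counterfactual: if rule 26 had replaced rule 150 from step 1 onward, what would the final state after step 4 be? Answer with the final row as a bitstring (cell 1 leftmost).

10011011

(re-executing steps 1..4 under rule 26; state before step 1: 01101110)
1 | 11001001
2 | 00110111
3 | 11100100
4 | 10011011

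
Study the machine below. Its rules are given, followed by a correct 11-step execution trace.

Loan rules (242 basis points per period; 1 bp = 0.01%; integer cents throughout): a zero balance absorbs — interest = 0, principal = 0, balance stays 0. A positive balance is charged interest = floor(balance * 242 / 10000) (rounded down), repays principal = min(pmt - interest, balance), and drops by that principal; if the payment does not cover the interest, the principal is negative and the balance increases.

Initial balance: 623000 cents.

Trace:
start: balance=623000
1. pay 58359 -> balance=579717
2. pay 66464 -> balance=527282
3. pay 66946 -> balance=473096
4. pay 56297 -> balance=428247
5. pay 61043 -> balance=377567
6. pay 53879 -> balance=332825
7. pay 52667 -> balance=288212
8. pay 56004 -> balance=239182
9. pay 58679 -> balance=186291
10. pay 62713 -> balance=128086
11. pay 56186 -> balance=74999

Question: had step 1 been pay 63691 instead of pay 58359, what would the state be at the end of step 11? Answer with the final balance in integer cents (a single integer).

68225

(re-executing from step 1 with the substitution; state before step 1: balance=623000)
1. pay 63691 -> balance=574385
2. pay 66464 -> balance=521821
3. pay 66946 -> balance=467503
4. pay 56297 -> balance=422519
5. pay 61043 -> balance=371700
6. pay 53879 -> balance=326816
7. pay 52667 -> balance=282057
8. pay 56004 -> balance=232878
9. pay 58679 -> balance=179834
10. pay 62713 -> balance=121472
11. pay 56186 -> balance=68225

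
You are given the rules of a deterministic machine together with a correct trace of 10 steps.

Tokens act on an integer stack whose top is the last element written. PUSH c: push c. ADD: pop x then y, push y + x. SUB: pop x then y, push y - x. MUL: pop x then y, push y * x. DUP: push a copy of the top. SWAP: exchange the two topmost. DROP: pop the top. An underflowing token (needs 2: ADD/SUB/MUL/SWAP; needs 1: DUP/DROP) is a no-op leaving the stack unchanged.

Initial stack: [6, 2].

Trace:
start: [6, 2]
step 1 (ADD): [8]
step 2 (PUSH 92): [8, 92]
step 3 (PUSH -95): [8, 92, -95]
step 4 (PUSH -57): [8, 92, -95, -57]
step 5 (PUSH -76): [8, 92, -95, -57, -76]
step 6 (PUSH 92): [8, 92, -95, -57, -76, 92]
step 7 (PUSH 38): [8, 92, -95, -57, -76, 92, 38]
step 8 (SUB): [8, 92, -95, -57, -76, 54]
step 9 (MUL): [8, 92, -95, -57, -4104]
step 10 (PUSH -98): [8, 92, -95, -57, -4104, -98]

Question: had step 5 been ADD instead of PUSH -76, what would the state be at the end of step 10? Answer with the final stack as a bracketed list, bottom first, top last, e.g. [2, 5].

(re-executing from step 5 with the substitution; state before step 5: [8, 92, -95, -57])
step 5 (ADD): [8, 92, -152]
step 6 (PUSH 92): [8, 92, -152, 92]
step 7 (PUSH 38): [8, 92, -152, 92, 38]
step 8 (SUB): [8, 92, -152, 54]
step 9 (MUL): [8, 92, -8208]
step 10 (PUSH -98): [8, 92, -8208, -98]

[8, 92, -8208, -98]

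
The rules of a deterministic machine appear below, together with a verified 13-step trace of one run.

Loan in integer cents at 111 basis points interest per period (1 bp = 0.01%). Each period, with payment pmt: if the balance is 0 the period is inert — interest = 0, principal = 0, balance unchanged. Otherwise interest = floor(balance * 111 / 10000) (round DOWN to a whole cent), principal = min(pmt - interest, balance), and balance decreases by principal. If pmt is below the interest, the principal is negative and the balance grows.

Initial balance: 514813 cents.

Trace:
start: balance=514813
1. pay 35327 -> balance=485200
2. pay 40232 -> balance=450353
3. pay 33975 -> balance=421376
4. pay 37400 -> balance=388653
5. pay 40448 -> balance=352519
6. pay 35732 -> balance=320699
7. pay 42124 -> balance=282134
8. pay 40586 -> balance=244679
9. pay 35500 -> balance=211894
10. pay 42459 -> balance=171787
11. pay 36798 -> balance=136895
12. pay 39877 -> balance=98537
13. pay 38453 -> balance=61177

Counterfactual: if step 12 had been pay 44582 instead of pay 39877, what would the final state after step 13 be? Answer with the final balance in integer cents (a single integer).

(re-executing from step 12 with the substitution; state before step 12: balance=136895)
12. pay 44582 -> balance=93832
13. pay 38453 -> balance=56420

56420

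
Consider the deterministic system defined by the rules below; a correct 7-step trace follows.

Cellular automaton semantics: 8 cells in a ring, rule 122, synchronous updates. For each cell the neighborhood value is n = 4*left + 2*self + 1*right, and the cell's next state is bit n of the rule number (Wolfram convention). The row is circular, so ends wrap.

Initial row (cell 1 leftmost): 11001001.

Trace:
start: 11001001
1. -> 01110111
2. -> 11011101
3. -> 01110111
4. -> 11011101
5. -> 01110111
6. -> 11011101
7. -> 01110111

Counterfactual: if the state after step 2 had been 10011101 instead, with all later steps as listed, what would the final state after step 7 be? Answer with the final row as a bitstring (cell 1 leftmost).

11000001

state after step 2 := 10011101
3. -> 11110111
4. -> 00011100
5. -> 00110110
6. -> 01111111
7. -> 11000001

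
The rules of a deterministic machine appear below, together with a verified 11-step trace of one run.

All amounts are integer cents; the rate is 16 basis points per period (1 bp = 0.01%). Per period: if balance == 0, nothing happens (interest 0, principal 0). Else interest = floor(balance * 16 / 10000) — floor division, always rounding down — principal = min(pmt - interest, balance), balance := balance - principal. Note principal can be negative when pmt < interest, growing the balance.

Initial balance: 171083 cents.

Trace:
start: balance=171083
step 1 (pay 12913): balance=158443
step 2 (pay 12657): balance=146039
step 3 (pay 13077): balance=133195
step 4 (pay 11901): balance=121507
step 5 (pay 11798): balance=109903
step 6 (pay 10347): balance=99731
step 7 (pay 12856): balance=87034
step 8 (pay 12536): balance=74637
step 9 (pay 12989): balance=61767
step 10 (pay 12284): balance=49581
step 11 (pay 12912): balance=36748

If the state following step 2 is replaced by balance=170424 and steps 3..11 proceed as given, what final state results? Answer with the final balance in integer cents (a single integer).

state after step 2 := balance=170424
step 3 (pay 13077): balance=157619
step 4 (pay 11901): balance=145970
step 5 (pay 11798): balance=134405
step 6 (pay 10347): balance=124273
step 7 (pay 12856): balance=111615
step 8 (pay 12536): balance=99257
step 9 (pay 12989): balance=86426
step 10 (pay 12284): balance=74280
step 11 (pay 12912): balance=61486

61486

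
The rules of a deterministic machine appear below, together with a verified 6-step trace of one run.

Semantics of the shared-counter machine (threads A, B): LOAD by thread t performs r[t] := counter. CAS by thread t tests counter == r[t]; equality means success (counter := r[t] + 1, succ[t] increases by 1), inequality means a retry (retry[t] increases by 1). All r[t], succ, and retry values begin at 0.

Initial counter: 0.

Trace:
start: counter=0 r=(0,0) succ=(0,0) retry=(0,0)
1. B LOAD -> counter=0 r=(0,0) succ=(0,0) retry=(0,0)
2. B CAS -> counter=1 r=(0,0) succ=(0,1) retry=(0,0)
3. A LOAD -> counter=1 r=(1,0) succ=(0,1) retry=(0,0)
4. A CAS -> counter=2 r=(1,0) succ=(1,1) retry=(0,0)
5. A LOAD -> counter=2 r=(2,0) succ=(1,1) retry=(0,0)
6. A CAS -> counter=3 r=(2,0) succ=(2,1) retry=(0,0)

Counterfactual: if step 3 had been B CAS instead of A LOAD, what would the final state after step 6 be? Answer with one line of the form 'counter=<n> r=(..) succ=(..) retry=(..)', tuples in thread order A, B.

counter=2 r=(1,0) succ=(1,1) retry=(1,1)

(re-executing from step 3 with the substitution; state before step 3: counter=1 r=(0,0) succ=(0,1) retry=(0,0))
3. B CAS -> counter=1 r=(0,0) succ=(0,1) retry=(0,1)
4. A CAS -> counter=1 r=(0,0) succ=(0,1) retry=(1,1)
5. A LOAD -> counter=1 r=(1,0) succ=(0,1) retry=(1,1)
6. A CAS -> counter=2 r=(1,0) succ=(1,1) retry=(1,1)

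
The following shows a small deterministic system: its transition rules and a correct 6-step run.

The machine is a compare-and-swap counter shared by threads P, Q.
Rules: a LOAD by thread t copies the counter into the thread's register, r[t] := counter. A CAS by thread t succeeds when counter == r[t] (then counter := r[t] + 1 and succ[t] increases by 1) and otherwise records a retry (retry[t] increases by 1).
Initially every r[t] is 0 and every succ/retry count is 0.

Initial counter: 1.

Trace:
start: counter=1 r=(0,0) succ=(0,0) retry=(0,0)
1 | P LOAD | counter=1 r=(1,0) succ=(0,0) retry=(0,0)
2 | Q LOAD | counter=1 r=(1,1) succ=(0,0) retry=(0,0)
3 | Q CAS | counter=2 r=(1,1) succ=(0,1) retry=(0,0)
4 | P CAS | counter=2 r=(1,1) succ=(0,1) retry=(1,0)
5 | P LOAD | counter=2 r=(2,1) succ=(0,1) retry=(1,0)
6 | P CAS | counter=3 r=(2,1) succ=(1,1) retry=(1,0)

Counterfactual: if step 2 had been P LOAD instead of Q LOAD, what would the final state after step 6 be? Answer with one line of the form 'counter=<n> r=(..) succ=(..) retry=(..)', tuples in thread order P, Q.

counter=3 r=(2,0) succ=(2,0) retry=(0,1)

(re-executing from step 2 with the substitution; state before step 2: counter=1 r=(1,0) succ=(0,0) retry=(0,0))
2 | P LOAD | counter=1 r=(1,0) succ=(0,0) retry=(0,0)
3 | Q CAS | counter=1 r=(1,0) succ=(0,0) retry=(0,1)
4 | P CAS | counter=2 r=(1,0) succ=(1,0) retry=(0,1)
5 | P LOAD | counter=2 r=(2,0) succ=(1,0) retry=(0,1)
6 | P CAS | counter=3 r=(2,0) succ=(2,0) retry=(0,1)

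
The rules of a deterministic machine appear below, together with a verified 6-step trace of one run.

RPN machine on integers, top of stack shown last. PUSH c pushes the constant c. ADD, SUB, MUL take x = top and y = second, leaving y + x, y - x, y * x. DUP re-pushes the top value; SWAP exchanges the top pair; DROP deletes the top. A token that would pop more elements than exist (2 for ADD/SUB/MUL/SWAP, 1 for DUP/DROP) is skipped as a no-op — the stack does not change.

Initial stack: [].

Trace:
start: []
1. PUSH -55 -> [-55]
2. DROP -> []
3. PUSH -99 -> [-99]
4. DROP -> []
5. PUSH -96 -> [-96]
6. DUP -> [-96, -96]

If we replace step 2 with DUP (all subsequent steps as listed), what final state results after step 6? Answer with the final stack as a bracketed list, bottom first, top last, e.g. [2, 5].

(re-executing from step 2 with the substitution; state before step 2: [-55])
2. DUP -> [-55, -55]
3. PUSH -99 -> [-55, -55, -99]
4. DROP -> [-55, -55]
5. PUSH -96 -> [-55, -55, -96]
6. DUP -> [-55, -55, -96, -96]

[-55, -55, -96, -96]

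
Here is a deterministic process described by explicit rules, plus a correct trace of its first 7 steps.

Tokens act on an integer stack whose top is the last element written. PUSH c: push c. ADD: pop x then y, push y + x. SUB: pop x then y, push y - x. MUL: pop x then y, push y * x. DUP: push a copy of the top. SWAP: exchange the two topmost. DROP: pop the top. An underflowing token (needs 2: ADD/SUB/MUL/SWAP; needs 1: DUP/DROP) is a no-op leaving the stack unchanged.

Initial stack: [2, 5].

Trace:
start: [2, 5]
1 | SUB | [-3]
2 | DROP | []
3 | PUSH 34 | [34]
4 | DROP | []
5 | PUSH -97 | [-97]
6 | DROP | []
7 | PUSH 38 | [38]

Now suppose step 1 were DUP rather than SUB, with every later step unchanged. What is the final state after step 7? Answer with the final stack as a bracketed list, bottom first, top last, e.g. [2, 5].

(re-executing from step 1 with the substitution; state before step 1: [2, 5])
1 | DUP | [2, 5, 5]
2 | DROP | [2, 5]
3 | PUSH 34 | [2, 5, 34]
4 | DROP | [2, 5]
5 | PUSH -97 | [2, 5, -97]
6 | DROP | [2, 5]
7 | PUSH 38 | [2, 5, 38]

[2, 5, 38]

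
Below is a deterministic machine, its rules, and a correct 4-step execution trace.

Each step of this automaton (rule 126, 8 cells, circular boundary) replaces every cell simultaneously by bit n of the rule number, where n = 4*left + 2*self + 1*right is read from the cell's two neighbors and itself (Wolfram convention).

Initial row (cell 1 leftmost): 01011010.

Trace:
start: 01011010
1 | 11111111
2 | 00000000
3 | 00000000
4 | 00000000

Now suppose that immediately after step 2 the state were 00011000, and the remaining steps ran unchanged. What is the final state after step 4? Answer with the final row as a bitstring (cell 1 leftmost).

01100110

state after step 2 := 00011000
3 | 00111100
4 | 01100110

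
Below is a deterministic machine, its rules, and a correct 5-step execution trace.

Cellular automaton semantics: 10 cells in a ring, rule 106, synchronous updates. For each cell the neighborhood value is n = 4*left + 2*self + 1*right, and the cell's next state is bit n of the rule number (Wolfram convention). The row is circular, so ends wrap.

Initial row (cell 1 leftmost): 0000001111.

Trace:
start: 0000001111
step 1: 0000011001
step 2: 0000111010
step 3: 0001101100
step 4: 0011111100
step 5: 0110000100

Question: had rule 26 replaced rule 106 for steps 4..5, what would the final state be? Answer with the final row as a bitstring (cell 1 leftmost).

0110110001

(re-executing steps 4..5 under rule 26; state before step 4: 0001101100)
step 4: 0011001010
step 5: 0110110001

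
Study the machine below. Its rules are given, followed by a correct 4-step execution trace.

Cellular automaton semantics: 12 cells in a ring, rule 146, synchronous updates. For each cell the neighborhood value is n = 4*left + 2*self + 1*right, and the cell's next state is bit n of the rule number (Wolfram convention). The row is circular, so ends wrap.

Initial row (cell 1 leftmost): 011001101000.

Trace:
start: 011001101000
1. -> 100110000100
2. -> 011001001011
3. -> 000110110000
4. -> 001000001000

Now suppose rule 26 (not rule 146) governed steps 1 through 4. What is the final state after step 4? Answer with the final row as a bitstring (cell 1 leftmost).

110010100101

(re-executing steps 1..4 under rule 26; state before step 1: 011001101000)
1. -> 110111000100
2. -> 100100101011
3. -> 011011000010
4. -> 110010100101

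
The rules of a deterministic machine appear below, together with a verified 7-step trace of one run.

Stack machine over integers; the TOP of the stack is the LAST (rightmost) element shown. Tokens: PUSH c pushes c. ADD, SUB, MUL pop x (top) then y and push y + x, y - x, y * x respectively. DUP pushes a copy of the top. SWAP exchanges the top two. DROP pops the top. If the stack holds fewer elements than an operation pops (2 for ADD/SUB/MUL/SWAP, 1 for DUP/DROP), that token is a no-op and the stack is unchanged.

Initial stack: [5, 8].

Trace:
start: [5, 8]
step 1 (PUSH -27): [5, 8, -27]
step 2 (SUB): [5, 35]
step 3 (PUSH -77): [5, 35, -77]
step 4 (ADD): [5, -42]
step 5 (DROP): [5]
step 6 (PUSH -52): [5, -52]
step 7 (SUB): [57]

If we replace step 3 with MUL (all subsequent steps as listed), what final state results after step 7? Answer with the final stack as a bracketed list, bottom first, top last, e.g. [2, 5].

[-52]

(re-executing from step 3 with the substitution; state before step 3: [5, 35])
step 3 (MUL): [175]
step 4 (ADD): [175]
step 5 (DROP): []
step 6 (PUSH -52): [-52]
step 7 (SUB): [-52]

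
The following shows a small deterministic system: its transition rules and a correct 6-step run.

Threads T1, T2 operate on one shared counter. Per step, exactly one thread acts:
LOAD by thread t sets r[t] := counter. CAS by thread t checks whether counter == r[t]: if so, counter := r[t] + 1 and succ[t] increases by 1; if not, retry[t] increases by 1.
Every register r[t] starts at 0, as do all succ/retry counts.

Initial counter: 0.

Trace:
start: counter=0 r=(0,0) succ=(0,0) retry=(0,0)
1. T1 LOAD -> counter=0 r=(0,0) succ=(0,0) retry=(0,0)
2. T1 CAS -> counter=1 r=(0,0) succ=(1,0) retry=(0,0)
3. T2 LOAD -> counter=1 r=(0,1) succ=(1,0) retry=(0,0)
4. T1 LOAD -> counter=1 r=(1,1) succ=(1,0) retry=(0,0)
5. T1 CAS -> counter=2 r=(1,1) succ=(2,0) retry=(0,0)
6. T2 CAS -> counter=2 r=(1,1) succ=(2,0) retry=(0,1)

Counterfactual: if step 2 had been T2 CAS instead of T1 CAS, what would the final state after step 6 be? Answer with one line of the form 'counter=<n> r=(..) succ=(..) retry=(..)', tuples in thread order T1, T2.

(re-executing from step 2 with the substitution; state before step 2: counter=0 r=(0,0) succ=(0,0) retry=(0,0))
2. T2 CAS -> counter=1 r=(0,0) succ=(0,1) retry=(0,0)
3. T2 LOAD -> counter=1 r=(0,1) succ=(0,1) retry=(0,0)
4. T1 LOAD -> counter=1 r=(1,1) succ=(0,1) retry=(0,0)
5. T1 CAS -> counter=2 r=(1,1) succ=(1,1) retry=(0,0)
6. T2 CAS -> counter=2 r=(1,1) succ=(1,1) retry=(0,1)

counter=2 r=(1,1) succ=(1,1) retry=(0,1)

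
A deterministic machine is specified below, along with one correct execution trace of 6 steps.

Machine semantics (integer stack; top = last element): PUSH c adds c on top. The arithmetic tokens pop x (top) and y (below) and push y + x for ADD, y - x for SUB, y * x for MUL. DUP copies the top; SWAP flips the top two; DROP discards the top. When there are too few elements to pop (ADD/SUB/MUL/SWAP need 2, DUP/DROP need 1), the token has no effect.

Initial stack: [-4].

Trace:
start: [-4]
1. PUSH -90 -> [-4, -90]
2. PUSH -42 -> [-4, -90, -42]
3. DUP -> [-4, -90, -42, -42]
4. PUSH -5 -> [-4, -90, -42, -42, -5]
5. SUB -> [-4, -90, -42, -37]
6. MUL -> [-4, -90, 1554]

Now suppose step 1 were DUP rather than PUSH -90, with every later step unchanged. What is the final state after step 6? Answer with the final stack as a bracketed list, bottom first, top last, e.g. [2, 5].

[-4, -4, 1554]

(re-executing from step 1 with the substitution; state before step 1: [-4])
1. DUP -> [-4, -4]
2. PUSH -42 -> [-4, -4, -42]
3. DUP -> [-4, -4, -42, -42]
4. PUSH -5 -> [-4, -4, -42, -42, -5]
5. SUB -> [-4, -4, -42, -37]
6. MUL -> [-4, -4, 1554]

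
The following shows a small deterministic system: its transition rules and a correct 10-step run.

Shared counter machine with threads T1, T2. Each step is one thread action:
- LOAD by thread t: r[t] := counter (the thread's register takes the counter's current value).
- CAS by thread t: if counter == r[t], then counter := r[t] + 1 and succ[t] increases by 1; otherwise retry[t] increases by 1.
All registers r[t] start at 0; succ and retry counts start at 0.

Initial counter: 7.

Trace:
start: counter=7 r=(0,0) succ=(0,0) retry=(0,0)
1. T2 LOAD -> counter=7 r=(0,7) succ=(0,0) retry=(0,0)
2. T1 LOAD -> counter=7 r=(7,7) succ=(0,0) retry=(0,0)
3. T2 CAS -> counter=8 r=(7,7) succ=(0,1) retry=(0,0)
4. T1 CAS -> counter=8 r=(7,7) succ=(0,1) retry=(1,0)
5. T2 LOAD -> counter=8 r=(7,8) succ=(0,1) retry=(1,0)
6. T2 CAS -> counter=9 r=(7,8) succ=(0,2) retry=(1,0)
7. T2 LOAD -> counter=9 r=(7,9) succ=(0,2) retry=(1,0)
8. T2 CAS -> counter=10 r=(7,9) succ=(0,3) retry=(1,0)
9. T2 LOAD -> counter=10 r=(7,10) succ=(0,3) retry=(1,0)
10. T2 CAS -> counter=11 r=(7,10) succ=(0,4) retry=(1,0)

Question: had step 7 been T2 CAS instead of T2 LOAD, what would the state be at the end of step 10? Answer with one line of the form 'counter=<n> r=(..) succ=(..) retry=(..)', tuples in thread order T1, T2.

(re-executing from step 7 with the substitution; state before step 7: counter=9 r=(7,8) succ=(0,2) retry=(1,0))
7. T2 CAS -> counter=9 r=(7,8) succ=(0,2) retry=(1,1)
8. T2 CAS -> counter=9 r=(7,8) succ=(0,2) retry=(1,2)
9. T2 LOAD -> counter=9 r=(7,9) succ=(0,2) retry=(1,2)
10. T2 CAS -> counter=10 r=(7,9) succ=(0,3) retry=(1,2)

counter=10 r=(7,9) succ=(0,3) retry=(1,2)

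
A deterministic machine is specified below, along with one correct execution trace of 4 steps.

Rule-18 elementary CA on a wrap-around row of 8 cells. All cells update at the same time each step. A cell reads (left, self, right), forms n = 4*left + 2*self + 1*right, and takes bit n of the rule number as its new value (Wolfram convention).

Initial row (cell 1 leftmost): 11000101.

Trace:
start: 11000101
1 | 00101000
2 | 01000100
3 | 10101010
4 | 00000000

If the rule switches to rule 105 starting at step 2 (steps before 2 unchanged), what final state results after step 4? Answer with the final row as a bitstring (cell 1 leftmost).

00111001

(re-executing steps 2..4 under rule 105; state before step 2: 00101000)
2 | 10010011
3 | 10000010
4 | 00111001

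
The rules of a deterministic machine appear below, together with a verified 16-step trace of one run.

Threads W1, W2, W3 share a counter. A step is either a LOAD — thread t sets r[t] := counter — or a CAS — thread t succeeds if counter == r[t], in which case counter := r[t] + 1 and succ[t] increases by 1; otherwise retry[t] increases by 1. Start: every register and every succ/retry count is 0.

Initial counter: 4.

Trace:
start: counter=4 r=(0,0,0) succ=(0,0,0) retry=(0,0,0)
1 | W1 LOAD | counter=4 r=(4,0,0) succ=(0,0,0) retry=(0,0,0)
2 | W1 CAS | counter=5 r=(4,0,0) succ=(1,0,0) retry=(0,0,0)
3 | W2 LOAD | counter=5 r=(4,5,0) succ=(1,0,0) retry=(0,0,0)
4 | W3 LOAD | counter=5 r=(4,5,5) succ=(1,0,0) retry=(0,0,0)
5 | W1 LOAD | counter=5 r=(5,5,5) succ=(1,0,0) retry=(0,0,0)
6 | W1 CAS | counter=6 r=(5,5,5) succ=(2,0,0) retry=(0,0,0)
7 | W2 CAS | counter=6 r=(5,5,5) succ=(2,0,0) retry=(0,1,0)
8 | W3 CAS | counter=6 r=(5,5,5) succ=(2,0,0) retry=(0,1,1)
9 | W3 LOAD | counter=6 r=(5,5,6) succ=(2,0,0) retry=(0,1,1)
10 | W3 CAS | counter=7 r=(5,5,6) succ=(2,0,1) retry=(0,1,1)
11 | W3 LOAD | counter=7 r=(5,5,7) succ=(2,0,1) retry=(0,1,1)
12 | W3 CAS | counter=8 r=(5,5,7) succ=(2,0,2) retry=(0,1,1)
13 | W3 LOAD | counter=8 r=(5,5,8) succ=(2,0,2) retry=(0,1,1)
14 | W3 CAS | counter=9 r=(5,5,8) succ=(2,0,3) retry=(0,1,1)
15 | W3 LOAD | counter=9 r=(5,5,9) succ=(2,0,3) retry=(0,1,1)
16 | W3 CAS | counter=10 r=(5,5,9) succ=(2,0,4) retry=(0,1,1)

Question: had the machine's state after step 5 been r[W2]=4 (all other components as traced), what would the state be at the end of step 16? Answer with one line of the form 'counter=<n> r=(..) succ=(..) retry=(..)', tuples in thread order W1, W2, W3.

counter=10 r=(5,4,9) succ=(2,0,4) retry=(0,1,1)

state after step 5 := counter=5 r=(5,4,5) succ=(1,0,0) retry=(0,0,0)
6 | W1 CAS | counter=6 r=(5,4,5) succ=(2,0,0) retry=(0,0,0)
7 | W2 CAS | counter=6 r=(5,4,5) succ=(2,0,0) retry=(0,1,0)
8 | W3 CAS | counter=6 r=(5,4,5) succ=(2,0,0) retry=(0,1,1)
9 | W3 LOAD | counter=6 r=(5,4,6) succ=(2,0,0) retry=(0,1,1)
10 | W3 CAS | counter=7 r=(5,4,6) succ=(2,0,1) retry=(0,1,1)
11 | W3 LOAD | counter=7 r=(5,4,7) succ=(2,0,1) retry=(0,1,1)
12 | W3 CAS | counter=8 r=(5,4,7) succ=(2,0,2) retry=(0,1,1)
13 | W3 LOAD | counter=8 r=(5,4,8) succ=(2,0,2) retry=(0,1,1)
14 | W3 CAS | counter=9 r=(5,4,8) succ=(2,0,3) retry=(0,1,1)
15 | W3 LOAD | counter=9 r=(5,4,9) succ=(2,0,3) retry=(0,1,1)
16 | W3 CAS | counter=10 r=(5,4,9) succ=(2,0,4) retry=(0,1,1)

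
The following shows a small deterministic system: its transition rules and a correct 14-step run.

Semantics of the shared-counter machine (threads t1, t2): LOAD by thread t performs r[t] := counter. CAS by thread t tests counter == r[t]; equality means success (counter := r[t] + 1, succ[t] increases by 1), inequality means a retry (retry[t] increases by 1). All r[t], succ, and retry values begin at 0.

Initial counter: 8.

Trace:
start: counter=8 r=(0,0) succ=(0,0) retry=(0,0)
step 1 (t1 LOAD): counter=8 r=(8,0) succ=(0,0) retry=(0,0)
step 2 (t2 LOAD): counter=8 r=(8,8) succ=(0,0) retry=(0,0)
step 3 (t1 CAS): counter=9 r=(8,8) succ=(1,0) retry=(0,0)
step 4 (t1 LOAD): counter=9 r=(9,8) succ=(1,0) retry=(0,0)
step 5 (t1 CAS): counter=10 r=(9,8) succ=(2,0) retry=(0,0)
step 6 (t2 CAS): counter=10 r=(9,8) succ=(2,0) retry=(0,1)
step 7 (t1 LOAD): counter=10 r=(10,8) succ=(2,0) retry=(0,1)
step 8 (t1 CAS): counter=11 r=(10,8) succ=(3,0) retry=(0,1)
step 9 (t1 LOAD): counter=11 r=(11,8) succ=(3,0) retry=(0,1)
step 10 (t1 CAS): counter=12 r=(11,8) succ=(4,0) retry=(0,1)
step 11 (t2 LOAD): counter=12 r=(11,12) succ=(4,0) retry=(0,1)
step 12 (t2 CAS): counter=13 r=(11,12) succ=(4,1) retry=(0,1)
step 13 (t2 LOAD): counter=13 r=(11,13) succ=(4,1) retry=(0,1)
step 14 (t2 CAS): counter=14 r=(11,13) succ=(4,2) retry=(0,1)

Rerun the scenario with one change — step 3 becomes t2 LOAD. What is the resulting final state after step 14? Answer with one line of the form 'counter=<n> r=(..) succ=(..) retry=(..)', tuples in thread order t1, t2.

counter=13 r=(10,12) succ=(3,2) retry=(0,1)

(re-executing from step 3 with the substitution; state before step 3: counter=8 r=(8,8) succ=(0,0) retry=(0,0))
step 3 (t2 LOAD): counter=8 r=(8,8) succ=(0,0) retry=(0,0)
step 4 (t1 LOAD): counter=8 r=(8,8) succ=(0,0) retry=(0,0)
step 5 (t1 CAS): counter=9 r=(8,8) succ=(1,0) retry=(0,0)
step 6 (t2 CAS): counter=9 r=(8,8) succ=(1,0) retry=(0,1)
step 7 (t1 LOAD): counter=9 r=(9,8) succ=(1,0) retry=(0,1)
step 8 (t1 CAS): counter=10 r=(9,8) succ=(2,0) retry=(0,1)
step 9 (t1 LOAD): counter=10 r=(10,8) succ=(2,0) retry=(0,1)
step 10 (t1 CAS): counter=11 r=(10,8) succ=(3,0) retry=(0,1)
step 11 (t2 LOAD): counter=11 r=(10,11) succ=(3,0) retry=(0,1)
step 12 (t2 CAS): counter=12 r=(10,11) succ=(3,1) retry=(0,1)
step 13 (t2 LOAD): counter=12 r=(10,12) succ=(3,1) retry=(0,1)
step 14 (t2 CAS): counter=13 r=(10,12) succ=(3,2) retry=(0,1)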